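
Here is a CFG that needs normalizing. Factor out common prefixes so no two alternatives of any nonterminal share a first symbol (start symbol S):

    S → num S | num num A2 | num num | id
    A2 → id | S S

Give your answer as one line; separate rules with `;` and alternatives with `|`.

S → id | num S'; A2 → id | S S; S' → S | num S''; S'' → A2 | ε

S has alternatives sharing prefix 'num': factor to S → num S' with S' → S | num A2 | num.
S' has alternatives sharing prefix 'num': factor to S' → num S'' with S'' → A2 | ε.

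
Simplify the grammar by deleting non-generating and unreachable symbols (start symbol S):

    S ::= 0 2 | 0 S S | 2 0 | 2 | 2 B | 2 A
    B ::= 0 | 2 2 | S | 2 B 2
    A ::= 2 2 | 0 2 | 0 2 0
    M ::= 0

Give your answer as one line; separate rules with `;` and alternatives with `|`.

S ::= 0 2 | 0 S S | 2 0 | 2 | 2 B | 2 A; B ::= 0 | 2 2 | S | 2 B 2; A ::= 2 2 | 0 2 | 0 2 0

Generating nonterminals: {A, B, M, S}.
Reachable from S after that: {A, B, S}.
Removed useless symbols: {M} and every production mentioning them.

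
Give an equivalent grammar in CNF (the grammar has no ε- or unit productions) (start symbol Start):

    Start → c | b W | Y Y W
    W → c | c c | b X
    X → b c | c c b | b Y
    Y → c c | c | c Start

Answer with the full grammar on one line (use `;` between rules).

Introduce a nonterminal for each terminal appearing in a rule of length ≥ 2: X1 → b, X2 → c.
Binarize each right-hand side of length ≥ 3 by chaining fresh nonterminals (Y1, Y2, …): affected rules were Start → Y Y W; X → X2 X2 X1.

Start → c | X1 W | Y Y1; W → c | X2 X2 | X1 X; X → X1 X2 | X2 Y2 | X1 Y; Y → X2 X2 | c | X2 Start; X1 → b; X2 → c; Y1 → Y W; Y2 → X2 X1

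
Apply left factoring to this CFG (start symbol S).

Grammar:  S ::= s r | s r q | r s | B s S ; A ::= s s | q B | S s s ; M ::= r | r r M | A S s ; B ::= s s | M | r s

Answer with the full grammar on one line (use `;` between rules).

S has alternatives sharing prefix 's r': factor to S → s r S' with S' → ε | q.
M has alternatives sharing prefix 'r': factor to M → r M' with M' → ε | r M.

S ::= r s | B s S | s r S'; A ::= s s | q B | S s s; M ::= A S s | r M'; B ::= s s | M | r s; S' ::= ε | q; M' ::= ε | r M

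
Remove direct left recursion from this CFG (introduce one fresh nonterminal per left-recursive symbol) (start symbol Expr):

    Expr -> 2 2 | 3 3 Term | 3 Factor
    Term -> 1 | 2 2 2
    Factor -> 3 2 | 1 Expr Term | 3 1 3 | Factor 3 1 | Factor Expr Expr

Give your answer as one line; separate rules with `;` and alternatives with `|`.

Directly left-recursive nonterminal: Factor.
For Factor: α = {3 1, Expr Expr}, β = {3 2, 1 Expr Term, 3 1 3}. Rewrite as Factor → β Factor1 and Factor1 → α Factor1 | ε.

Expr -> 2 2 | 3 3 Term | 3 Factor; Term -> 1 | 2 2 2; Factor -> 3 2 Factor1 | 1 Expr Term Factor1 | 3 1 3 Factor1; Factor1 -> 3 1 Factor1 | Expr Expr Factor1 | ε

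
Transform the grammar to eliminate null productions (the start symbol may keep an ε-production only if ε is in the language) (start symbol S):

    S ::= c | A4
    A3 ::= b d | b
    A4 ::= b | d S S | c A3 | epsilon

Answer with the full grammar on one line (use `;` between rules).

S ::= c | A4 | epsilon; A3 ::= b d | b; A4 ::= b | d S S | d S | d | c A3

Nullable set = {A4, S}.
ε ∈ L(G) since S is nullable, so keep S → ε.
Add the nullable-subset variants: A4 → d S S gives d S S | d S | d.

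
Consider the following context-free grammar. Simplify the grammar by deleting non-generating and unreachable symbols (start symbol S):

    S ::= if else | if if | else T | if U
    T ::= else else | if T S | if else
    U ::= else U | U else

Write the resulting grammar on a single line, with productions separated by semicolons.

S ::= if else | if if | else T; T ::= else else | if T S | if else

Generating nonterminals: {S, T}.
Reachable from S after that: {S, T}.
Removed useless symbols: {U} and every production mentioning them.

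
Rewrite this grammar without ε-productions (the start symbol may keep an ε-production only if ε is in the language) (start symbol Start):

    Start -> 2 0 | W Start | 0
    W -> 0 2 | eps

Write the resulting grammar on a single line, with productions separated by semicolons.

Nullable set = {W}.
ε ∉ L(G), so no ε-production is kept.

Start -> 2 0 | W Start | 0; W -> 0 2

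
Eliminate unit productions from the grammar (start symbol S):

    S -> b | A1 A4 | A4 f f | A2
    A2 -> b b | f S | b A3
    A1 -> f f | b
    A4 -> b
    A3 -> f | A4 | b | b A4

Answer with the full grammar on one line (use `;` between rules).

S -> b b | f S | b A3 | b | A1 A4 | A4 f f; A2 -> b b | f S | b A3; A1 -> f f | b; A4 -> b; A3 -> b | f | b A4

Unit pairs: A3 ⇒* {A4}; S ⇒* {A2}.
Replace each nonterminal's rules with the union of the non-unit rules of every nonterminal it unit-derives.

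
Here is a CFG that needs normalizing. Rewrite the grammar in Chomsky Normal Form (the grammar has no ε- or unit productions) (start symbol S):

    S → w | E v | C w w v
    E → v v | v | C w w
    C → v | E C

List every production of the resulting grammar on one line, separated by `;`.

S → w | E X1 | C Y1; E → X1 X1 | v | C Y3; C → v | E C; X1 → v; X2 → w; Y1 → X2 Y2; Y2 → X2 X1; Y3 → X2 X2

Introduce a nonterminal for each terminal appearing in a rule of length ≥ 2: X1 → v, X2 → w.
Binarize each right-hand side of length ≥ 3 by chaining fresh nonterminals (Y1, Y2, …): affected rules were S → C X2 X2 X1; E → C X2 X2.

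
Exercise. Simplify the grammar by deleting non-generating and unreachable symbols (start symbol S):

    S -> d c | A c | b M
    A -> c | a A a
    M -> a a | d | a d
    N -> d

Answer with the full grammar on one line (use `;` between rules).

Generating nonterminals: {A, M, N, S}.
Reachable from S after that: {A, M, S}.
Removed useless symbols: {N} and every production mentioning them.

S -> d c | A c | b M; A -> c | a A a; M -> a a | d | a d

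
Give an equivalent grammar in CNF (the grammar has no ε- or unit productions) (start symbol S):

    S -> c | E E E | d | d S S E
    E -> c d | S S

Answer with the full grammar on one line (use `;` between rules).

S -> c | E Y1 | d | X1 Y2; E -> X2 X1 | S S; X1 -> d; X2 -> c; Y1 -> E E; Y2 -> S Y3; Y3 -> S E

Introduce a nonterminal for each terminal appearing in a rule of length ≥ 2: X1 → d, X2 → c.
Binarize each right-hand side of length ≥ 3 by chaining fresh nonterminals (Y1, Y2, …): affected rules were S → E E E; S → X1 S S E.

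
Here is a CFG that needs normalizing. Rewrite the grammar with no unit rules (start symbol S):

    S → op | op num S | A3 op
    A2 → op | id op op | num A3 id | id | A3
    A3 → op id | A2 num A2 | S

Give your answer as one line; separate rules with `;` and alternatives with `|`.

S → op | op num S | A3 op; A2 → op | id op op | num A3 id | id | op num S | A3 op | op id | A2 num A2; A3 → op | op num S | A3 op | op id | A2 num A2

Unit pairs: A2 ⇒* {A3, S}; A3 ⇒* {S}.
For each unit pair (A, B), copy every non-unit production of B to A, then drop all unit productions.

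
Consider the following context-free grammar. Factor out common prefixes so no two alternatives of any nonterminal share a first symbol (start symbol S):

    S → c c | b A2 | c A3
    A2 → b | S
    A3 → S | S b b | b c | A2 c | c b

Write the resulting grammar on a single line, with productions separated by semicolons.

S → b A2 | c S'; A2 → b | S; A3 → b c | A2 c | c b | S A3'; S' → c | A3; A3' → ε | b b

S has alternatives sharing prefix 'c': factor to S → c S' with S' → c | A3.
A3 has alternatives sharing prefix 'S': factor to A3 → S A3' with A3' → ε | b b.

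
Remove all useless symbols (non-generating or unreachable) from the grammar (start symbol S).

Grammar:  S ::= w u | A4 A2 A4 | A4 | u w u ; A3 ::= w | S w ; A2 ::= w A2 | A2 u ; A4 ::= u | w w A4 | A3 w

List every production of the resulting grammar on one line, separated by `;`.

S ::= w u | A4 | u w u; A3 ::= w | S w; A4 ::= u | w w A4 | A3 w

Generating nonterminals: {A3, A4, S}.
Reachable from S after that: {A3, A4, S}.
Removed useless symbols: {A2} and every production mentioning them.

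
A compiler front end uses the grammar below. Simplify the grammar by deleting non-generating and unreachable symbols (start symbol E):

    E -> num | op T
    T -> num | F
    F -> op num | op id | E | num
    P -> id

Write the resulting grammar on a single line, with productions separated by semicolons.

E -> num | op T; T -> num | F; F -> op num | op id | E | num

Generating nonterminals: {E, F, P, T}.
Reachable from E after that: {E, F, T}.
Removed useless symbols: {P} and every production mentioning them.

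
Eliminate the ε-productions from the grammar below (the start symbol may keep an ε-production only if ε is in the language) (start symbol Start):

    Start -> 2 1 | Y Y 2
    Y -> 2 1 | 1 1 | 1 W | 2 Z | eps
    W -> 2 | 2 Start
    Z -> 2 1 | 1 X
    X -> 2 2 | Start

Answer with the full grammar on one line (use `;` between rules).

Start -> 2 1 | Y Y 2 | Y 2 | 2; Y -> 2 1 | 1 1 | 1 W | 2 Z; W -> 2 | 2 Start; Z -> 2 1 | 1 X; X -> 2 2 | Start

Nullable set = {Y}.
ε ∉ L(G), so no ε-production is kept.
Add the nullable-subset variants: Start → Y Y 2 gives Y Y 2 | Y 2 | 2.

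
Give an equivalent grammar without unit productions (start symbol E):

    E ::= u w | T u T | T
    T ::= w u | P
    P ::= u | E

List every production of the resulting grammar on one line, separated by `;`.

E ::= u w | T u T | u | w u; T ::= u w | T u T | u | w u; P ::= u w | T u T | u | w u

Unit pairs: E ⇒* {P, T}; P ⇒* {E, T}; T ⇒* {E, P}.
Replace each nonterminal's rules with the union of the non-unit rules of every nonterminal it unit-derives.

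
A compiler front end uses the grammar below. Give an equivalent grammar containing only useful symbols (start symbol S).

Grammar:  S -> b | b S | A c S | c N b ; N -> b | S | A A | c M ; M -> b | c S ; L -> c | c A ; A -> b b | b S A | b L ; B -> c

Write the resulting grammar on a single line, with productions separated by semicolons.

Generating nonterminals: {A, B, L, M, N, S}.
Reachable from S after that: {A, L, M, N, S}.
Removed useless symbols: {B} and every production mentioning them.

S -> b | b S | A c S | c N b; N -> b | S | A A | c M; M -> b | c S; L -> c | c A; A -> b b | b S A | b L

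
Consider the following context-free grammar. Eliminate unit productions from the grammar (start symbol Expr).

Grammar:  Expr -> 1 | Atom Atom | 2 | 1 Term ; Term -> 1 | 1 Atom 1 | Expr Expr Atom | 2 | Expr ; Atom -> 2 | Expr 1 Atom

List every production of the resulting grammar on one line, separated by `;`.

Expr -> 1 | Atom Atom | 2 | 1 Term; Term -> 1 | 1 Atom 1 | Expr Expr Atom | 2 | Atom Atom | 1 Term; Atom -> 2 | Expr 1 Atom

Unit pairs: Term ⇒* {Expr}.
For each unit pair (A, B), copy every non-unit production of B to A, then drop all unit productions.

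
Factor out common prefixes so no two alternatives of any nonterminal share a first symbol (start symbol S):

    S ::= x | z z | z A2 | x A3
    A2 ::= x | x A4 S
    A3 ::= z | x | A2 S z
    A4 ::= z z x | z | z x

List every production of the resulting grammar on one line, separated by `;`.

S ::= x S' | z S''; A2 ::= x A2'; A3 ::= z | x | A2 S z; A4 ::= z A4'; S' ::= epsilon | A3; S'' ::= z | A2; A2' ::= epsilon | A4 S; A4' ::= z x | epsilon | x

S has alternatives sharing prefix 'x': factor to S → x S' with S' → ε | A3.
S has alternatives sharing prefix 'z': factor to S → z S'' with S'' → z | A2.
A2 has alternatives sharing prefix 'x': factor to A2 → x A2' with A2' → ε | A4 S.
A4 has alternatives sharing prefix 'z': factor to A4 → z A4' with A4' → z x | ε | x.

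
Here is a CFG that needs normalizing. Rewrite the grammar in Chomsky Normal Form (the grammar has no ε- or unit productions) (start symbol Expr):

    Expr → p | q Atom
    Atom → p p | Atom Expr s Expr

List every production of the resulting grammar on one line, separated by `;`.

Expr → p | X1 Atom; Atom → X2 X2 | Atom Y1; X1 → q; X2 → p; X3 → s; Y1 → Expr Y2; Y2 → X3 Expr

Introduce a nonterminal for each terminal appearing in a rule of length ≥ 2: X1 → q, X2 → p, X3 → s.
Binarize each right-hand side of length ≥ 3 by chaining fresh nonterminals (Y1, Y2, …): affected rules were Atom → Atom Expr X3 Expr.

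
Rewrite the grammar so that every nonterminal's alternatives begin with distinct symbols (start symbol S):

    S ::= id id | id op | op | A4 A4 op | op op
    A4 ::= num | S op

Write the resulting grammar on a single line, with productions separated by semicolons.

S has alternatives sharing prefix 'id': factor to S → id S' with S' → id | op.
S has alternatives sharing prefix 'op': factor to S → op S'' with S'' → ε | op.

S ::= A4 A4 op | id S' | op S''; A4 ::= num | S op; S' ::= id | op; S'' ::= ε | op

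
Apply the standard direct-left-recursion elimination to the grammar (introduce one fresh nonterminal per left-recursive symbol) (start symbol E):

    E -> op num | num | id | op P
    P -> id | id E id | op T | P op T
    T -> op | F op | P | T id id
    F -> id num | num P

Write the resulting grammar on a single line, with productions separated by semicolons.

E -> op num | num | id | op P; P -> id P' | id E id P' | op T P'; T -> op T' | F op T' | P T'; F -> id num | num P; P' -> op T P' | ε; T' -> id id T' | ε

Directly left-recursive nonterminals: P, T.
For P: α = {op T}, β = {id, id E id, op T}. Rewrite as P → β P' and P' → α P' | ε.
For T: α = {id id}, β = {op, F op, P}. Rewrite as T → β T' and T' → α T' | ε.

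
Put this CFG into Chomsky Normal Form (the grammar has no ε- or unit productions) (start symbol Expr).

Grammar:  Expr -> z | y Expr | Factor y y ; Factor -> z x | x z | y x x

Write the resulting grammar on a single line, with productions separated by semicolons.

Expr -> z | X1 Expr | Factor Y1; Factor -> X2 X3 | X3 X2 | X1 Y2; X1 -> y; X2 -> z; X3 -> x; Y1 -> X1 X1; Y2 -> X3 X3

Introduce a nonterminal for each terminal appearing in a rule of length ≥ 2: X1 → y, X2 → z, X3 → x.
Binarize each right-hand side of length ≥ 3 by chaining fresh nonterminals (Y1, Y2, …): affected rules were Expr → Factor X1 X1; Factor → X1 X3 X3.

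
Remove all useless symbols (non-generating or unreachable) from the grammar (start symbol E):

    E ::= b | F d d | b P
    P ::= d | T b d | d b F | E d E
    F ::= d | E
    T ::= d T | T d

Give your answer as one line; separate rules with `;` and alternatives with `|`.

E ::= b | F d d | b P; P ::= d | d b F | E d E; F ::= d | E

Generating nonterminals: {E, F, P}.
Reachable from E after that: {E, F, P}.
Removed useless symbols: {T} and every production mentioning them.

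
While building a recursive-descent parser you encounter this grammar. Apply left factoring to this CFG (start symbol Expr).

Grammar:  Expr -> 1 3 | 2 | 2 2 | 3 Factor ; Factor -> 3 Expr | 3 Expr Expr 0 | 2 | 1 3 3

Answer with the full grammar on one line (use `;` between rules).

Expr -> 1 3 | 3 Factor | 2 Expr1; Factor -> 2 | 1 3 3 | 3 Expr Factor1; Expr1 -> eps | 2; Factor1 -> eps | Expr 0

Expr has alternatives sharing prefix '2': factor to Expr → 2 Expr1 with Expr1 → ε | 2.
Factor has alternatives sharing prefix '3 Expr': factor to Factor → 3 Expr Factor1 with Factor1 → ε | Expr 0.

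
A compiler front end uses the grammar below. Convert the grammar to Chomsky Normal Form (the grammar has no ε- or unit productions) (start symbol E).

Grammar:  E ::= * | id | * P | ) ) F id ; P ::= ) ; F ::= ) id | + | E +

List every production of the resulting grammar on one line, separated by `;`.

E ::= * | id | X1 P | X2 Y1; P ::= ); F ::= X2 X3 | + | E X4; X1 ::= *; X2 ::= ); X3 ::= id; X4 ::= +; Y1 ::= X2 Y2; Y2 ::= F X3

Introduce a nonterminal for each terminal appearing in a rule of length ≥ 2: X1 → *, X2 → ), X3 → id, X4 → +.
Binarize each right-hand side of length ≥ 3 by chaining fresh nonterminals (Y1, Y2, …): affected rules were E → X2 X2 F X3.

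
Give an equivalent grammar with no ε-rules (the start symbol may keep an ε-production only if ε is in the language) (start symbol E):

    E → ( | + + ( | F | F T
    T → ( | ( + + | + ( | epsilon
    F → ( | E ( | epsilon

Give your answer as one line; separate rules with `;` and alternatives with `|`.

Nullable nonterminals: {E, F, T}.
ε ∈ L(G) since E is nullable, so keep E → ε.
Expand every rule over subsets of its nullable positions: E → F T gives F T | T.

E → ( | + + ( | F | F T | T | ε; T → ( | ( + + | + (; F → ( | E (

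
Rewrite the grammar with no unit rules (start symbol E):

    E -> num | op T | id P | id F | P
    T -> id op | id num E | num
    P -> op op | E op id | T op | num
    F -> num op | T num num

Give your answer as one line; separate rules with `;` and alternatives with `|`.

E -> num | op T | id P | id F | op op | E op id | T op; T -> id op | id num E | num; P -> op op | E op id | T op | num; F -> num op | T num num

Unit pairs: E ⇒* {P}.
For every A with A ⇒* B via unit rules, add B's non-unit alternatives to A; then delete every rule of the form X → Y.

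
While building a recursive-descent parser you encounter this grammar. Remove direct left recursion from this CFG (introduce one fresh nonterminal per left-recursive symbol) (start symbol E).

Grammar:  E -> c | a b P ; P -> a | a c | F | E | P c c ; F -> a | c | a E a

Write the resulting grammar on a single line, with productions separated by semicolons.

Left recursion appears on P.
For P: α = {c c}, β = {a, a c, F, E}. Rewrite as P → β P' and P' → α P' | ε.

E -> c | a b P; P -> a P' | a c P' | F P' | E P'; F -> a | c | a E a; P' -> c c P' | ε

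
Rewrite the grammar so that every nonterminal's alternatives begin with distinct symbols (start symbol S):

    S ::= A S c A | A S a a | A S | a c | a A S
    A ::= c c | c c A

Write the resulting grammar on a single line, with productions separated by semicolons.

S ::= A S S' | a S''; A ::= c c A'; S' ::= c A | a a | ε; S'' ::= c | A S; A' ::= ε | A

S has alternatives sharing prefix 'A S': factor to S → A S S' with S' → c A | a a | ε.
S has alternatives sharing prefix 'a': factor to S → a S'' with S'' → c | A S.
A has alternatives sharing prefix 'c c': factor to A → c c A' with A' → ε | A.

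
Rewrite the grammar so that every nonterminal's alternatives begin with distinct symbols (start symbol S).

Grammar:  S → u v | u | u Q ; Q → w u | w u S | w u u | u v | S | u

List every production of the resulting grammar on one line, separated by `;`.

S has alternatives sharing prefix 'u': factor to S → u S' with S' → v | ε | Q.
Q has alternatives sharing prefix 'w u': factor to Q → w u Q' with Q' → ε | S | u.
Q has alternatives sharing prefix 'u': factor to Q → u Q'' with Q'' → v | ε.

S → u S'; Q → S | w u Q' | u Q''; S' → v | ε | Q; Q' → ε | S | u; Q'' → v | ε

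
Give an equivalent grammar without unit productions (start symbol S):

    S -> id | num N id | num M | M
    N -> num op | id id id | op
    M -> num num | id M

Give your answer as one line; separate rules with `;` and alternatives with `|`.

S -> id | num N id | num M | num num | id M; N -> num op | id id id | op; M -> num num | id M

Unit pairs: S ⇒* {M}.
For each unit pair (A, B), copy every non-unit production of B to A, then drop all unit productions.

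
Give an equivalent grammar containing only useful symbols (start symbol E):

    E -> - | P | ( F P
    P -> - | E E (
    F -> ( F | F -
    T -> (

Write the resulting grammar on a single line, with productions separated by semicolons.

Generating nonterminals: {E, P, T}.
Reachable from E after that: {E, P}.
Removed useless symbols: {F, T} and every production mentioning them.

E -> - | P; P -> - | E E (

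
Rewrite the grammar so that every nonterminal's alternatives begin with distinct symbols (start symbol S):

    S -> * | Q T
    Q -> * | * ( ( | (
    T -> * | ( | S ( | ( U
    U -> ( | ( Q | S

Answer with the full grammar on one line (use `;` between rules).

Q has alternatives sharing prefix '*': factor to Q → * Q' with Q' → ε | ( (.
T has alternatives sharing prefix '(': factor to T → ( T' with T' → ε | U.
U has alternatives sharing prefix '(': factor to U → ( U' with U' → ε | Q.

S -> * | Q T; Q -> ( | * Q'; T -> * | S ( | ( T'; U -> S | ( U'; Q' -> ε | ( (; T' -> ε | U; U' -> ε | Q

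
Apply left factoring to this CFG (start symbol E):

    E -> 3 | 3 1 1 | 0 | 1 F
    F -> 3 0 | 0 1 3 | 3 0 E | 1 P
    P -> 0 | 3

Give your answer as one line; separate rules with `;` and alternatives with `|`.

E -> 0 | 1 F | 3 E'; F -> 0 1 3 | 1 P | 3 0 F'; P -> 0 | 3; E' -> ε | 1 1; F' -> ε | E

E has alternatives sharing prefix '3': factor to E → 3 E' with E' → ε | 1 1.
F has alternatives sharing prefix '3 0': factor to F → 3 0 F' with F' → ε | E.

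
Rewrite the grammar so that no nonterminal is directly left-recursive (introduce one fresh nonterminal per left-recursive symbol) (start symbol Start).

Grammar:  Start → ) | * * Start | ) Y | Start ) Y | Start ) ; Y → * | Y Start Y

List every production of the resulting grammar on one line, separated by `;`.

Left recursion appears on Start, Y.
For Start: α = {) Y, )}, β = {), * * Start, ) Y}. Rewrite as Start → β Start1 and Start1 → α Start1 | ε.
For Y: α = {Start Y}, β = {*}. Rewrite as Y → β Y1 and Y1 → α Y1 | ε.

Start → ) Start1 | * * Start Start1 | ) Y Start1; Y → * Y1; Start1 → ) Y Start1 | ) Start1 | ε; Y1 → Start Y Y1 | ε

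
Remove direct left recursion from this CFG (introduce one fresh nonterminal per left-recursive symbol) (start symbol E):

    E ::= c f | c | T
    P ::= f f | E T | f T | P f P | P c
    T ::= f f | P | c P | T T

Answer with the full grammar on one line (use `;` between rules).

Left recursion appears on P, T.
For P: α = {f P, c}, β = {f f, E T, f T}. Rewrite as P → β P' and P' → α P' | ε.
For T: α = {T}, β = {f f, P, c P}. Rewrite as T → β T' and T' → α T' | ε.

E ::= c f | c | T; P ::= f f P' | E T P' | f T P'; T ::= f f T' | P T' | c P T'; P' ::= f P P' | c P' | eps; T' ::= T T' | eps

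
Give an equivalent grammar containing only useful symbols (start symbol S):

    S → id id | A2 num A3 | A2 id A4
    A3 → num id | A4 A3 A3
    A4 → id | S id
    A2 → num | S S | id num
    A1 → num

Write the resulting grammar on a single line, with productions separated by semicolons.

Generating nonterminals: {A1, A2, A3, A4, S}.
Reachable from S after that: {A2, A3, A4, S}.
Removed useless symbols: {A1} and every production mentioning them.

S → id id | A2 num A3 | A2 id A4; A3 → num id | A4 A3 A3; A4 → id | S id; A2 → num | S S | id num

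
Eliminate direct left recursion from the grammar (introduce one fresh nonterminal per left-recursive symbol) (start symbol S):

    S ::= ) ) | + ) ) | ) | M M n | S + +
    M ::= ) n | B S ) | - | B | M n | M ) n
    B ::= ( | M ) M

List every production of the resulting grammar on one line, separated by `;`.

S, M are directly left-recursive.
For S: α = {+ +}, β = {) ), + ) ), ), M M n}. Rewrite as S → β S' and S' → α S' | ε.
For M: α = {n, ) n}, β = {) n, B S ), -, B}. Rewrite as M → β M' and M' → α M' | ε.

S ::= ) ) S' | + ) ) S' | ) S' | M M n S'; M ::= ) n M' | B S ) M' | - M' | B M'; B ::= ( | M ) M; S' ::= + + S' | eps; M' ::= n M' | ) n M' | eps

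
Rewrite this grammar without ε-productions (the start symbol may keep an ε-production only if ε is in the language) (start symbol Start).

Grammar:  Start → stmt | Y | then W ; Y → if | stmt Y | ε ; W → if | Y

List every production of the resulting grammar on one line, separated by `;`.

The nullable symbols are {Start, W, Y}.
ε ∈ L(G) since Start is nullable, so keep Start → ε.
Add the nullable-subset variants: Start → then W gives then W | then. Y → stmt Y gives stmt Y | stmt.

Start → stmt | Y | then W | then | ε; Y → if | stmt Y | stmt; W → if | Y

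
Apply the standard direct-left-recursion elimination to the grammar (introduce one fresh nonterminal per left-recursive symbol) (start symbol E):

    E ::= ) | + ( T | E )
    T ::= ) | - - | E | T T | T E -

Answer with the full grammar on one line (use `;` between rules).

Left recursion appears on E, T.
For E: α = {)}, β = {), + ( T}. Rewrite as E → β E' and E' → α E' | ε.
For T: α = {T, E -}, β = {), - -, E}. Rewrite as T → β T' and T' → α T' | ε.

E ::= ) E' | + ( T E'; T ::= ) T' | - - T' | E T'; E' ::= ) E' | eps; T' ::= T T' | E - T' | eps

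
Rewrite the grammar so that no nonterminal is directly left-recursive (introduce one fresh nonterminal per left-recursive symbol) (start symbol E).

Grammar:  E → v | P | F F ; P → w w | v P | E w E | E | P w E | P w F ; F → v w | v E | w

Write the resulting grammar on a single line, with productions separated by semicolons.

E → v | P | F F; P → w w P' | v P P' | E w E P' | E P'; F → v w | v E | w; P' → w E P' | w F P' | eps

P is directly left-recursive.
For P: α = {w E, w F}, β = {w w, v P, E w E, E}. Rewrite as P → β P' and P' → α P' | ε.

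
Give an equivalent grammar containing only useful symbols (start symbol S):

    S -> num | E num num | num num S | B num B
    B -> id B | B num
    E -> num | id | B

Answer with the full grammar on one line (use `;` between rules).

Generating nonterminals: {E, S}.
Reachable from S after that: {E, S}.
Removed useless symbols: {B} and every production mentioning them.

S -> num | E num num | num num S; E -> num | id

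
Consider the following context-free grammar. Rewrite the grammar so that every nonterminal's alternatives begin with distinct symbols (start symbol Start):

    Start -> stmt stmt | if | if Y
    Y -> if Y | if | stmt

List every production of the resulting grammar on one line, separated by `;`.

Start has alternatives sharing prefix 'if': factor to Start → if Start1 with Start1 → ε | Y.
Y has alternatives sharing prefix 'if': factor to Y → if Y1 with Y1 → Y | ε.

Start -> stmt stmt | if Start1; Y -> stmt | if Y1; Start1 -> epsilon | Y; Y1 -> Y | epsilon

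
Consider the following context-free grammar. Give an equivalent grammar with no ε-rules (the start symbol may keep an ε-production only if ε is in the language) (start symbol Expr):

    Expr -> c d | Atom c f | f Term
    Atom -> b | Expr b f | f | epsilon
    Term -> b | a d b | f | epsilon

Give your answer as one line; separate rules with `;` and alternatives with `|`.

Expr -> c d | Atom c f | c f | f Term | f; Atom -> b | Expr b f | f; Term -> b | a d b | f

Nullable nonterminals: {Atom, Term}.
ε ∉ L(G), so no ε-production is kept.
Expand every rule over subsets of its nullable positions: Expr → Atom c f gives Atom c f | c f. Expr → f Term gives f Term | f.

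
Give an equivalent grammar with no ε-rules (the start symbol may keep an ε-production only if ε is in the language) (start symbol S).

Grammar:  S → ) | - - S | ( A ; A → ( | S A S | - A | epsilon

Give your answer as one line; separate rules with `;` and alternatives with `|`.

Nullable set = {A}.
ε ∉ L(G), so no ε-production is kept.
Add the nullable-subset variants: S → ( A gives ( A | (. A → S A S gives S A S | S S. A → - A gives - A | -.

S → ) | - - S | ( A | (; A → ( | S A S | S S | - A | -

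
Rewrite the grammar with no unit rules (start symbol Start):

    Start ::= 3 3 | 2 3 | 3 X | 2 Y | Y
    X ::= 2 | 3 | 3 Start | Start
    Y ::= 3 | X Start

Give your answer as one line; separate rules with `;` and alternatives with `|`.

Unit pairs: Start ⇒* {Y}; X ⇒* {Start, Y}.
For each unit pair (A, B), copy every non-unit production of B to A, then drop all unit productions.

Start ::= 3 3 | 2 3 | 3 X | 2 Y | 3 | X Start; X ::= 3 3 | 2 3 | 3 X | 2 Y | 2 | 3 | 3 Start | X Start; Y ::= 3 | X Start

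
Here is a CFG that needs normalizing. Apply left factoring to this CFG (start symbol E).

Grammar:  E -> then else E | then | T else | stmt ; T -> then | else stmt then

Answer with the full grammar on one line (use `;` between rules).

E -> T else | stmt | then E'; T -> then | else stmt then; E' -> else E | ε

E has alternatives sharing prefix 'then': factor to E → then E' with E' → else E | ε.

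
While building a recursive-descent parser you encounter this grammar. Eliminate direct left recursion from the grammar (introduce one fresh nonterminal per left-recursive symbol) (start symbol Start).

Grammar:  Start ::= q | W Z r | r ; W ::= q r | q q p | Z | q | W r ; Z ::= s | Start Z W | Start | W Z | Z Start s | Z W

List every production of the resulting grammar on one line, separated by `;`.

Directly left-recursive nonterminals: W, Z.
For W: α = {r}, β = {q r, q q p, Z, q}. Rewrite as W → β W1 and W1 → α W1 | ε.
For Z: α = {Start s, W}, β = {s, Start Z W, Start, W Z}. Rewrite as Z → β Z1 and Z1 → α Z1 | ε.

Start ::= q | W Z r | r; W ::= q r W1 | q q p W1 | Z W1 | q W1; Z ::= s Z1 | Start Z W Z1 | Start Z1 | W Z Z1; W1 ::= r W1 | ε; Z1 ::= Start s Z1 | W Z1 | ε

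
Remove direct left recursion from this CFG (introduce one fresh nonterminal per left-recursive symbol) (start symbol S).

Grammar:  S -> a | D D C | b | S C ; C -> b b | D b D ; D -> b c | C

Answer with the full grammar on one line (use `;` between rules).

S -> a S' | D D C S' | b S'; C -> b b | D b D; D -> b c | C; S' -> C S' | ε

Directly left-recursive nonterminal: S.
For S: α = {C}, β = {a, D D C, b}. Rewrite as S → β S' and S' → α S' | ε.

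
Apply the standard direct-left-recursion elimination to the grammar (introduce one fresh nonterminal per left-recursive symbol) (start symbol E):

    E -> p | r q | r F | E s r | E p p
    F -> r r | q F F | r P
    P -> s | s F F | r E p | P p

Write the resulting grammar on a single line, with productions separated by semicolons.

Left recursion appears on E, P.
For E: α = {s r, p p}, β = {p, r q, r F}. Rewrite as E → β E' and E' → α E' | ε.
For P: α = {p}, β = {s, s F F, r E p}. Rewrite as P → β P' and P' → α P' | ε.

E -> p E' | r q E' | r F E'; F -> r r | q F F | r P; P -> s P' | s F F P' | r E p P'; E' -> s r E' | p p E' | ε; P' -> p P' | ε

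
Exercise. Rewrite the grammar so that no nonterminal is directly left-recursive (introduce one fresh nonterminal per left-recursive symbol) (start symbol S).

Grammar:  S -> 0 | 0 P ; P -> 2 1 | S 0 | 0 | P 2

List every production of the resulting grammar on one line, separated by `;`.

P is directly left-recursive.
For P: α = {2}, β = {2 1, S 0, 0}. Rewrite as P → β P' and P' → α P' | ε.

S -> 0 | 0 P; P -> 2 1 P' | S 0 P' | 0 P'; P' -> 2 P' | ε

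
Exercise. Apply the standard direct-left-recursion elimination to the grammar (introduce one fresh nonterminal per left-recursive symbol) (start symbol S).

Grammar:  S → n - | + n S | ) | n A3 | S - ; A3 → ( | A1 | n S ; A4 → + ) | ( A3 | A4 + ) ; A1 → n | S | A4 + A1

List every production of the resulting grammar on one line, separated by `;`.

S → n - S' | + n S S' | ) S' | n A3 S'; A3 → ( | A1 | n S; A4 → + ) A4' | ( A3 A4'; A1 → n | S | A4 + A1; S' → - S' | ε; A4' → + ) A4' | ε

S, A4 are directly left-recursive.
For S: α = {-}, β = {n -, + n S, ), n A3}. Rewrite as S → β S' and S' → α S' | ε.
For A4: α = {+ )}, β = {+ ), ( A3}. Rewrite as A4 → β A4' and A4' → α A4' | ε.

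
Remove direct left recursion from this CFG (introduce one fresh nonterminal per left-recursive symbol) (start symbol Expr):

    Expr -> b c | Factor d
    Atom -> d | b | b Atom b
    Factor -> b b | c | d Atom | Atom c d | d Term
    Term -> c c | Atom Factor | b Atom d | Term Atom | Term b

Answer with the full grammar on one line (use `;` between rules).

Expr -> b c | Factor d; Atom -> d | b | b Atom b; Factor -> b b | c | d Atom | Atom c d | d Term; Term -> c c Term1 | Atom Factor Term1 | b Atom d Term1; Term1 -> Atom Term1 | b Term1 | ε

Directly left-recursive nonterminal: Term.
For Term: α = {Atom, b}, β = {c c, Atom Factor, b Atom d}. Rewrite as Term → β Term1 and Term1 → α Term1 | ε.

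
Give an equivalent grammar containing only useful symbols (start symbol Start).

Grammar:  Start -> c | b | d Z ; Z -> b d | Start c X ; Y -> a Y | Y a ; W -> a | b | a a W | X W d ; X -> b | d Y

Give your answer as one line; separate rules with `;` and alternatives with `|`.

Generating nonterminals: {Start, W, X, Z}.
Reachable from Start after that: {Start, X, Z}.
Removed useless symbols: {W, Y} and every production mentioning them.

Start -> c | b | d Z; Z -> b d | Start c X; X -> b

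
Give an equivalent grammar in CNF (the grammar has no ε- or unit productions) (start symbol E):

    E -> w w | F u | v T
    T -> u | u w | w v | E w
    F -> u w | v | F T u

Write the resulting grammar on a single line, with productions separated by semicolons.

E -> X1 X1 | F X2 | X3 T; T -> u | X2 X1 | X1 X3 | E X1; F -> X2 X1 | v | F Y1; X1 -> w; X2 -> u; X3 -> v; Y1 -> T X2

Introduce a nonterminal for each terminal appearing in a rule of length ≥ 2: X1 → w, X2 → u, X3 → v.
Binarize each right-hand side of length ≥ 3 by chaining fresh nonterminals (Y1, Y2, …): affected rules were F → F T X2.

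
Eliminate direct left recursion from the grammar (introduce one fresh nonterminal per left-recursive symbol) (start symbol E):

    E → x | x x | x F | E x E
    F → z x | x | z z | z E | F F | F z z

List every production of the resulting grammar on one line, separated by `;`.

E → x E' | x x E' | x F E'; F → z x F' | x F' | z z F' | z E F'; E' → x E E' | eps; F' → F F' | z z F' | eps

Left recursion appears on E, F.
For E: α = {x E}, β = {x, x x, x F}. Rewrite as E → β E' and E' → α E' | ε.
For F: α = {F, z z}, β = {z x, x, z z, z E}. Rewrite as F → β F' and F' → α F' | ε.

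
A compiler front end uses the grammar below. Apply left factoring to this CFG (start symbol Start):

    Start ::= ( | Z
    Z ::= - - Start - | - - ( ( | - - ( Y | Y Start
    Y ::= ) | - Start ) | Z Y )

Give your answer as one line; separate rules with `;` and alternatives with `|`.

Z has alternatives sharing prefix '- -': factor to Z → - - Z1 with Z1 → Start - | ( ( | ( Y.
Z1 has alternatives sharing prefix '(': factor to Z1 → ( Z11 with Z11 → ( | Y.

Start ::= ( | Z; Z ::= Y Start | - - Z1; Y ::= ) | - Start ) | Z Y ); Z1 ::= Start - | ( Z11; Z11 ::= ( | Y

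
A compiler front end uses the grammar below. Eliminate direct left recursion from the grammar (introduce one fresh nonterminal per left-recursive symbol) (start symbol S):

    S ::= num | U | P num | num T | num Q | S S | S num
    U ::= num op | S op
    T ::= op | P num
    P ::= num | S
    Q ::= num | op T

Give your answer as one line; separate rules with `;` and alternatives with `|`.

S ::= num S' | U S' | P num S' | num T S' | num Q S'; U ::= num op | S op; T ::= op | P num; P ::= num | S; Q ::= num | op T; S' ::= S S' | num S' | ε

Left recursion appears on S.
For S: α = {S, num}, β = {num, U, P num, num T, num Q}. Rewrite as S → β S' and S' → α S' | ε.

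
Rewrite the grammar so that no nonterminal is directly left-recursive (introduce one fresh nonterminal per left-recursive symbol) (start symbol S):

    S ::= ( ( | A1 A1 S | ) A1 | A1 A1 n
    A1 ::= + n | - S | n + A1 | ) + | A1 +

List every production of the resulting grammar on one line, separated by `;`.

S ::= ( ( | A1 A1 S | ) A1 | A1 A1 n; A1 ::= + n A1' | - S A1' | n + A1 A1' | ) + A1'; A1' ::= + A1' | ε

A1 is directly left-recursive.
For A1: α = {+}, β = {+ n, - S, n + A1, ) +}. Rewrite as A1 → β A1' and A1' → α A1' | ε.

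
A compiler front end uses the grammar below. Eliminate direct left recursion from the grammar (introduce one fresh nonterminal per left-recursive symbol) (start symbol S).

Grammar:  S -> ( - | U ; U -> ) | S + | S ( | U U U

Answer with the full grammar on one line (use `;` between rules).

Left recursion appears on U.
For U: α = {U U}, β = {), S +, S (}. Rewrite as U → β U' and U' → α U' | ε.

S -> ( - | U; U -> ) U' | S + U' | S ( U'; U' -> U U U' | ε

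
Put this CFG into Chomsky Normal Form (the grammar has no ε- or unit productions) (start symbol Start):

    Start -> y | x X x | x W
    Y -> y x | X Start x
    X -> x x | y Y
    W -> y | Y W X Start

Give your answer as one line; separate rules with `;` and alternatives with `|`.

Introduce a nonterminal for each terminal appearing in a rule of length ≥ 2: X1 → x, X2 → y.
Binarize each right-hand side of length ≥ 3 by chaining fresh nonterminals (Y1, Y2, …): affected rules were Start → X1 X X1; Y → X Start X1; W → Y W X Start.

Start -> y | X1 Y1 | X1 W; Y -> X2 X1 | X Y2; X -> X1 X1 | X2 Y; W -> y | Y Y3; X1 -> x; X2 -> y; Y1 -> X X1; Y2 -> Start X1; Y3 -> W Y4; Y4 -> X Start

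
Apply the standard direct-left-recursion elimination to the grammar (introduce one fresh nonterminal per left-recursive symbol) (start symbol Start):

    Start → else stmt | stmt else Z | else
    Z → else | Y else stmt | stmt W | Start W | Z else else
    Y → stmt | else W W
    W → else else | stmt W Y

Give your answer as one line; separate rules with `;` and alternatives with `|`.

Directly left-recursive nonterminal: Z.
For Z: α = {else else}, β = {else, Y else stmt, stmt W, Start W}. Rewrite as Z → β Z1 and Z1 → α Z1 | ε.

Start → else stmt | stmt else Z | else; Z → else Z1 | Y else stmt Z1 | stmt W Z1 | Start W Z1; Y → stmt | else W W; W → else else | stmt W Y; Z1 → else else Z1 | ε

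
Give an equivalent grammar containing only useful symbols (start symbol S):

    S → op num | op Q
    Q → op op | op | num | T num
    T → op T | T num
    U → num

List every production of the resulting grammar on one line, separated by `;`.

Generating nonterminals: {Q, S, U}.
Reachable from S after that: {Q, S}.
Removed useless symbols: {T, U} and every production mentioning them.

S → op num | op Q; Q → op op | op | num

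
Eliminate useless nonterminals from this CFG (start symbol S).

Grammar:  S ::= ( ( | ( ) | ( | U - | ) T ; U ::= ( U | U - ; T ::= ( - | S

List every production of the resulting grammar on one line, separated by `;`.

S ::= ( ( | ( ) | ( | ) T; T ::= ( - | S

Generating nonterminals: {S, T}.
Reachable from S after that: {S, T}.
Removed useless symbols: {U} and every production mentioning them.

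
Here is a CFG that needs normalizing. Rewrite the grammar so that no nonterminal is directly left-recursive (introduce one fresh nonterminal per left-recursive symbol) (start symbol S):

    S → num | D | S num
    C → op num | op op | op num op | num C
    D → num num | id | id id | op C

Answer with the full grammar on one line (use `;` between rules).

Directly left-recursive nonterminal: S.
For S: α = {num}, β = {num, D}. Rewrite as S → β S' and S' → α S' | ε.

S → num S' | D S'; C → op num | op op | op num op | num C; D → num num | id | id id | op C; S' → num S' | ε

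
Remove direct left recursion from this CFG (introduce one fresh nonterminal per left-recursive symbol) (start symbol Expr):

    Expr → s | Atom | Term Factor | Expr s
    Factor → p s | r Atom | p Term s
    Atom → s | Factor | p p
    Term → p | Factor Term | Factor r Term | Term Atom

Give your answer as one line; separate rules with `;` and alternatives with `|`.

Expr → s Expr1 | Atom Expr1 | Term Factor Expr1; Factor → p s | r Atom | p Term s; Atom → s | Factor | p p; Term → p Term1 | Factor Term Term1 | Factor r Term Term1; Expr1 → s Expr1 | ε; Term1 → Atom Term1 | ε

Directly left-recursive nonterminals: Expr, Term.
For Expr: α = {s}, β = {s, Atom, Term Factor}. Rewrite as Expr → β Expr1 and Expr1 → α Expr1 | ε.
For Term: α = {Atom}, β = {p, Factor Term, Factor r Term}. Rewrite as Term → β Term1 and Term1 → α Term1 | ε.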